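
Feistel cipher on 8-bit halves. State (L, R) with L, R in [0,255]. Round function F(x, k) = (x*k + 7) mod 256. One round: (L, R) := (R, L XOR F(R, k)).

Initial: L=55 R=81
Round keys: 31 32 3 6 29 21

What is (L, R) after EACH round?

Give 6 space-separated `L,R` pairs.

Answer: 81,225 225,118 118,136 136,65 65,236 236,34

Derivation:
Round 1 (k=31): L=81 R=225
Round 2 (k=32): L=225 R=118
Round 3 (k=3): L=118 R=136
Round 4 (k=6): L=136 R=65
Round 5 (k=29): L=65 R=236
Round 6 (k=21): L=236 R=34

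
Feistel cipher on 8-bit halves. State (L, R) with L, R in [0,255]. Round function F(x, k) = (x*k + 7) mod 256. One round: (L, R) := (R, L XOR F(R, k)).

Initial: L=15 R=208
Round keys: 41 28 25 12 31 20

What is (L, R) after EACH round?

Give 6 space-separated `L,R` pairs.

Round 1 (k=41): L=208 R=88
Round 2 (k=28): L=88 R=119
Round 3 (k=25): L=119 R=254
Round 4 (k=12): L=254 R=152
Round 5 (k=31): L=152 R=145
Round 6 (k=20): L=145 R=195

Answer: 208,88 88,119 119,254 254,152 152,145 145,195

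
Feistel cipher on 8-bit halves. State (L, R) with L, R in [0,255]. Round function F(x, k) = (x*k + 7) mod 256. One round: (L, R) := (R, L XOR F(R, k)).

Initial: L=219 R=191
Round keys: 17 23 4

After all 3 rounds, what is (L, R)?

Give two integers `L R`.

Round 1 (k=17): L=191 R=109
Round 2 (k=23): L=109 R=109
Round 3 (k=4): L=109 R=214

Answer: 109 214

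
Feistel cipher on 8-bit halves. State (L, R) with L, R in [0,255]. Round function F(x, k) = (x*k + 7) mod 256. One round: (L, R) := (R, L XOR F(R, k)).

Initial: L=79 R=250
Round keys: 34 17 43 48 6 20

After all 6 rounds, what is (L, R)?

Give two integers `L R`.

Answer: 237 237

Derivation:
Round 1 (k=34): L=250 R=116
Round 2 (k=17): L=116 R=65
Round 3 (k=43): L=65 R=134
Round 4 (k=48): L=134 R=102
Round 5 (k=6): L=102 R=237
Round 6 (k=20): L=237 R=237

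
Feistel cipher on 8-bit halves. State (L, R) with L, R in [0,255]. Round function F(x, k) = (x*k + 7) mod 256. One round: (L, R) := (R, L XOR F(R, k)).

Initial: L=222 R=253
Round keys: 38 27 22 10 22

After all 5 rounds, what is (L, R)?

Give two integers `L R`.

Answer: 94 117

Derivation:
Round 1 (k=38): L=253 R=75
Round 2 (k=27): L=75 R=13
Round 3 (k=22): L=13 R=110
Round 4 (k=10): L=110 R=94
Round 5 (k=22): L=94 R=117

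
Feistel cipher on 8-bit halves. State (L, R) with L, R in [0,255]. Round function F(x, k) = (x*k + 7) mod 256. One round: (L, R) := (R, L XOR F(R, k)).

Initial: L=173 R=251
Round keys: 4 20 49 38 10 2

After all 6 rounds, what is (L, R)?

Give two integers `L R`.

Answer: 164 14

Derivation:
Round 1 (k=4): L=251 R=94
Round 2 (k=20): L=94 R=164
Round 3 (k=49): L=164 R=53
Round 4 (k=38): L=53 R=65
Round 5 (k=10): L=65 R=164
Round 6 (k=2): L=164 R=14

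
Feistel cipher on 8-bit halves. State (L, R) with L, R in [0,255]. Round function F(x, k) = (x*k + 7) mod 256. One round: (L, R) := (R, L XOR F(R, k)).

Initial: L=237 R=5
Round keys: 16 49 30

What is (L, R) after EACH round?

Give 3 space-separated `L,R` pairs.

Round 1 (k=16): L=5 R=186
Round 2 (k=49): L=186 R=164
Round 3 (k=30): L=164 R=133

Answer: 5,186 186,164 164,133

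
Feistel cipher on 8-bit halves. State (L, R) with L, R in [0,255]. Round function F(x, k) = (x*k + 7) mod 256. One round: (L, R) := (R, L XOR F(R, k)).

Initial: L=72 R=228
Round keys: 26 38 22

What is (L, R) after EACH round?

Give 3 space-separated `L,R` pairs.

Round 1 (k=26): L=228 R=103
Round 2 (k=38): L=103 R=181
Round 3 (k=22): L=181 R=242

Answer: 228,103 103,181 181,242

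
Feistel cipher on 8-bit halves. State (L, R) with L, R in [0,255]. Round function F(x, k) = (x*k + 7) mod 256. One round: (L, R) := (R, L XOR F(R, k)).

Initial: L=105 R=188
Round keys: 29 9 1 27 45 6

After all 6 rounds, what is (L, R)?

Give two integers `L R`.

Round 1 (k=29): L=188 R=58
Round 2 (k=9): L=58 R=173
Round 3 (k=1): L=173 R=142
Round 4 (k=27): L=142 R=172
Round 5 (k=45): L=172 R=205
Round 6 (k=6): L=205 R=121

Answer: 205 121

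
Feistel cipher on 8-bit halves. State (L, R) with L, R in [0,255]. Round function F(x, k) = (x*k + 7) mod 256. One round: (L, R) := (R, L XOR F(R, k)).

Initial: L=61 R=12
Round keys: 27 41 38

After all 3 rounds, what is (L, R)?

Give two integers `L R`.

Answer: 225 27

Derivation:
Round 1 (k=27): L=12 R=118
Round 2 (k=41): L=118 R=225
Round 3 (k=38): L=225 R=27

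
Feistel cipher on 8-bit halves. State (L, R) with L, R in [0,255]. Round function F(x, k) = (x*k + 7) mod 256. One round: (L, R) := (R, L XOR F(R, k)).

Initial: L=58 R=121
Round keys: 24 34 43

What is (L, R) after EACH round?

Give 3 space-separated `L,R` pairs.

Round 1 (k=24): L=121 R=101
Round 2 (k=34): L=101 R=8
Round 3 (k=43): L=8 R=58

Answer: 121,101 101,8 8,58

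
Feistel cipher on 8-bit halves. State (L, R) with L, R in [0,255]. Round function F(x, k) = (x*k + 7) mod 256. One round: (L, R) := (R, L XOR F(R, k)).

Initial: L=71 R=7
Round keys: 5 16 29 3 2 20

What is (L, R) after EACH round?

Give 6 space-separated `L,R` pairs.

Round 1 (k=5): L=7 R=109
Round 2 (k=16): L=109 R=208
Round 3 (k=29): L=208 R=250
Round 4 (k=3): L=250 R=37
Round 5 (k=2): L=37 R=171
Round 6 (k=20): L=171 R=70

Answer: 7,109 109,208 208,250 250,37 37,171 171,70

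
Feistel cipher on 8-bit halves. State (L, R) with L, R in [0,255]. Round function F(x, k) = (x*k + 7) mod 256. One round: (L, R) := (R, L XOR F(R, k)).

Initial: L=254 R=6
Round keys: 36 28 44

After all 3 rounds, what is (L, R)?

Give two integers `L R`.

Round 1 (k=36): L=6 R=33
Round 2 (k=28): L=33 R=165
Round 3 (k=44): L=165 R=66

Answer: 165 66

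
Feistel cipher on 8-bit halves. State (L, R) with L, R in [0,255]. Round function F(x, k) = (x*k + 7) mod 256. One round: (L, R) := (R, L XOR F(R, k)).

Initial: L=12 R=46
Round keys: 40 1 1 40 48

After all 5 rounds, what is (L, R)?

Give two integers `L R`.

Round 1 (k=40): L=46 R=59
Round 2 (k=1): L=59 R=108
Round 3 (k=1): L=108 R=72
Round 4 (k=40): L=72 R=43
Round 5 (k=48): L=43 R=95

Answer: 43 95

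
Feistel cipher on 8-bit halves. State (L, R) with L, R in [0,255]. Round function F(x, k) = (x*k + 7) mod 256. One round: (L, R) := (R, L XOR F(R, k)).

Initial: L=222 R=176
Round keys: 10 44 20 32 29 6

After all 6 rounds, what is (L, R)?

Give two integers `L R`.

Answer: 225 105

Derivation:
Round 1 (k=10): L=176 R=57
Round 2 (k=44): L=57 R=99
Round 3 (k=20): L=99 R=250
Round 4 (k=32): L=250 R=36
Round 5 (k=29): L=36 R=225
Round 6 (k=6): L=225 R=105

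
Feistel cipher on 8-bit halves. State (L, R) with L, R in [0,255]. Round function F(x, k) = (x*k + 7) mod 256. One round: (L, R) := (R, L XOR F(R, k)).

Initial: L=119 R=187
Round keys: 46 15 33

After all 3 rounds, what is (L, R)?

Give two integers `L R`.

Round 1 (k=46): L=187 R=214
Round 2 (k=15): L=214 R=42
Round 3 (k=33): L=42 R=167

Answer: 42 167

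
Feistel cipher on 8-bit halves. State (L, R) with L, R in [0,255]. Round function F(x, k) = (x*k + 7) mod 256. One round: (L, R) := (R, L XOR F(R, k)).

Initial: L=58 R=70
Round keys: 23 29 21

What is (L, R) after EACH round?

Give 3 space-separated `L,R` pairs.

Answer: 70,107 107,96 96,140

Derivation:
Round 1 (k=23): L=70 R=107
Round 2 (k=29): L=107 R=96
Round 3 (k=21): L=96 R=140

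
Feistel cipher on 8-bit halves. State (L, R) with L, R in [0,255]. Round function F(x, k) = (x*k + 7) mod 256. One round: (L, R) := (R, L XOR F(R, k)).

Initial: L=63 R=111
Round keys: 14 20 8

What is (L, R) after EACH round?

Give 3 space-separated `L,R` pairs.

Answer: 111,38 38,144 144,161

Derivation:
Round 1 (k=14): L=111 R=38
Round 2 (k=20): L=38 R=144
Round 3 (k=8): L=144 R=161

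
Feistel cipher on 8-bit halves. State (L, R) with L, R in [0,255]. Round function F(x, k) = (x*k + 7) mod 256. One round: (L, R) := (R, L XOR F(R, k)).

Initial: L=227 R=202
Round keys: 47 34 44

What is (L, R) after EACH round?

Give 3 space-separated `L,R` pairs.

Answer: 202,254 254,9 9,109

Derivation:
Round 1 (k=47): L=202 R=254
Round 2 (k=34): L=254 R=9
Round 3 (k=44): L=9 R=109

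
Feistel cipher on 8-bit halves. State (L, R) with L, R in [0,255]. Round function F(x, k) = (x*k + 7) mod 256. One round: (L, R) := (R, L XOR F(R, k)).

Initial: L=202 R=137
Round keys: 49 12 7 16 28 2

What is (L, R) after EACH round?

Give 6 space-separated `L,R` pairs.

Round 1 (k=49): L=137 R=138
Round 2 (k=12): L=138 R=246
Round 3 (k=7): L=246 R=75
Round 4 (k=16): L=75 R=65
Round 5 (k=28): L=65 R=104
Round 6 (k=2): L=104 R=150

Answer: 137,138 138,246 246,75 75,65 65,104 104,150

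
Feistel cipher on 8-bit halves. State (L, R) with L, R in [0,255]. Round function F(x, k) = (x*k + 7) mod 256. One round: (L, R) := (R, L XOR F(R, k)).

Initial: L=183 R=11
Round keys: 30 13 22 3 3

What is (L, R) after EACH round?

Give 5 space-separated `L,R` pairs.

Answer: 11,230 230,190 190,189 189,128 128,58

Derivation:
Round 1 (k=30): L=11 R=230
Round 2 (k=13): L=230 R=190
Round 3 (k=22): L=190 R=189
Round 4 (k=3): L=189 R=128
Round 5 (k=3): L=128 R=58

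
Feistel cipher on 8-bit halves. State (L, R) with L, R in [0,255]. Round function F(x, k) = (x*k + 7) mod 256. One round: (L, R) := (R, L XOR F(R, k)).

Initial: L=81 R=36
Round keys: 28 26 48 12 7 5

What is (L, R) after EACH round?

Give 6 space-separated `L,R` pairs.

Round 1 (k=28): L=36 R=166
Round 2 (k=26): L=166 R=199
Round 3 (k=48): L=199 R=241
Round 4 (k=12): L=241 R=148
Round 5 (k=7): L=148 R=226
Round 6 (k=5): L=226 R=229

Answer: 36,166 166,199 199,241 241,148 148,226 226,229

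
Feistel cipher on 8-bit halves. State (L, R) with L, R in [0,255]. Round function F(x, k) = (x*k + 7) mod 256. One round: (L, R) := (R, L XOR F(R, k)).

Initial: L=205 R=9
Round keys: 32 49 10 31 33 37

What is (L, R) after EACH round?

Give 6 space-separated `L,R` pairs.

Round 1 (k=32): L=9 R=234
Round 2 (k=49): L=234 R=216
Round 3 (k=10): L=216 R=157
Round 4 (k=31): L=157 R=210
Round 5 (k=33): L=210 R=132
Round 6 (k=37): L=132 R=201

Answer: 9,234 234,216 216,157 157,210 210,132 132,201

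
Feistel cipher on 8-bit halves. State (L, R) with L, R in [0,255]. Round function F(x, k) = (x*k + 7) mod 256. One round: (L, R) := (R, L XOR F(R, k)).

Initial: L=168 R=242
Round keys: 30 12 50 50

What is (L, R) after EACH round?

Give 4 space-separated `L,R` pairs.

Answer: 242,203 203,121 121,98 98,82

Derivation:
Round 1 (k=30): L=242 R=203
Round 2 (k=12): L=203 R=121
Round 3 (k=50): L=121 R=98
Round 4 (k=50): L=98 R=82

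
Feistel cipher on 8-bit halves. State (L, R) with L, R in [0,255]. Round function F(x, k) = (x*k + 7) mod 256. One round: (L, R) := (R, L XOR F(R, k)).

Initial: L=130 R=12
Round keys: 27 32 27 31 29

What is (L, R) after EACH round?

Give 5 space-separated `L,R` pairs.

Round 1 (k=27): L=12 R=201
Round 2 (k=32): L=201 R=43
Round 3 (k=27): L=43 R=89
Round 4 (k=31): L=89 R=229
Round 5 (k=29): L=229 R=161

Answer: 12,201 201,43 43,89 89,229 229,161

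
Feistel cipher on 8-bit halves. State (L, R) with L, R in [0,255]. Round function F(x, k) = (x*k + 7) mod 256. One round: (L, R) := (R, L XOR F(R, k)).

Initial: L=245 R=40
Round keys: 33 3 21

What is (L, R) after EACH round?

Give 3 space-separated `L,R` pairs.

Round 1 (k=33): L=40 R=218
Round 2 (k=3): L=218 R=189
Round 3 (k=21): L=189 R=82

Answer: 40,218 218,189 189,82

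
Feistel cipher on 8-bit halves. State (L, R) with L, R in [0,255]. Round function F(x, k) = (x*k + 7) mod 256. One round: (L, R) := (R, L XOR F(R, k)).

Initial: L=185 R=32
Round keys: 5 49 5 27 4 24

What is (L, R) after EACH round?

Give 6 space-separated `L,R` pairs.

Round 1 (k=5): L=32 R=30
Round 2 (k=49): L=30 R=229
Round 3 (k=5): L=229 R=158
Round 4 (k=27): L=158 R=84
Round 5 (k=4): L=84 R=201
Round 6 (k=24): L=201 R=139

Answer: 32,30 30,229 229,158 158,84 84,201 201,139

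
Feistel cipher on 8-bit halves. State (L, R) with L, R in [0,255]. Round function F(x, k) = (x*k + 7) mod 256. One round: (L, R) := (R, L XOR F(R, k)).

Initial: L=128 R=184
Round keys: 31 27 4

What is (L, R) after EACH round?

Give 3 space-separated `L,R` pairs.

Round 1 (k=31): L=184 R=207
Round 2 (k=27): L=207 R=100
Round 3 (k=4): L=100 R=88

Answer: 184,207 207,100 100,88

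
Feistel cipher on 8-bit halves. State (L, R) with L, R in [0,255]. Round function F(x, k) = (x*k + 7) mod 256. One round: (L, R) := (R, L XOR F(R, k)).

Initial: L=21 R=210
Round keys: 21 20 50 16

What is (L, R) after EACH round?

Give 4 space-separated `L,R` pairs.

Answer: 210,84 84,69 69,213 213,18

Derivation:
Round 1 (k=21): L=210 R=84
Round 2 (k=20): L=84 R=69
Round 3 (k=50): L=69 R=213
Round 4 (k=16): L=213 R=18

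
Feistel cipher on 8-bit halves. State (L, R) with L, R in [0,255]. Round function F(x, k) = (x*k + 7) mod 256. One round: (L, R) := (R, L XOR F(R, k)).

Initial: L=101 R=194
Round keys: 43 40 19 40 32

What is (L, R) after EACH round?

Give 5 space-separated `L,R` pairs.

Round 1 (k=43): L=194 R=248
Round 2 (k=40): L=248 R=5
Round 3 (k=19): L=5 R=158
Round 4 (k=40): L=158 R=178
Round 5 (k=32): L=178 R=217

Answer: 194,248 248,5 5,158 158,178 178,217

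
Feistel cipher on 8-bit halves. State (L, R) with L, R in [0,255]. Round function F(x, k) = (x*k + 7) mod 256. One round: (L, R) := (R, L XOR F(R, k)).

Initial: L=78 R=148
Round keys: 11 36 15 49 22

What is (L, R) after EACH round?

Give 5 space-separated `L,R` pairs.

Round 1 (k=11): L=148 R=45
Round 2 (k=36): L=45 R=207
Round 3 (k=15): L=207 R=5
Round 4 (k=49): L=5 R=51
Round 5 (k=22): L=51 R=108

Answer: 148,45 45,207 207,5 5,51 51,108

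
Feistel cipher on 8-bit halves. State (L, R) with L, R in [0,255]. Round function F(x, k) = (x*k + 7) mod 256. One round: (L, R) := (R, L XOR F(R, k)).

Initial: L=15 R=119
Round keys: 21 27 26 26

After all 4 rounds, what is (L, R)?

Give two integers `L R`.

Answer: 20 182

Derivation:
Round 1 (k=21): L=119 R=197
Round 2 (k=27): L=197 R=185
Round 3 (k=26): L=185 R=20
Round 4 (k=26): L=20 R=182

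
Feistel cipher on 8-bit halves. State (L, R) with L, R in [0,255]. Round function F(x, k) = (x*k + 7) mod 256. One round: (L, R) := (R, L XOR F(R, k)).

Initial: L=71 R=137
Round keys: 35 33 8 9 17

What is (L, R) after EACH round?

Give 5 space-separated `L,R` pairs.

Round 1 (k=35): L=137 R=133
Round 2 (k=33): L=133 R=165
Round 3 (k=8): L=165 R=170
Round 4 (k=9): L=170 R=164
Round 5 (k=17): L=164 R=65

Answer: 137,133 133,165 165,170 170,164 164,65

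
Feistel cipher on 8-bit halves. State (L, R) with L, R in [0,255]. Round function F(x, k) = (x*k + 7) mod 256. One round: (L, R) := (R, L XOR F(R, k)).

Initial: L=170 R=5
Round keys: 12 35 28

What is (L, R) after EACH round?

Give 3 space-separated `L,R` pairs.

Answer: 5,233 233,231 231,162

Derivation:
Round 1 (k=12): L=5 R=233
Round 2 (k=35): L=233 R=231
Round 3 (k=28): L=231 R=162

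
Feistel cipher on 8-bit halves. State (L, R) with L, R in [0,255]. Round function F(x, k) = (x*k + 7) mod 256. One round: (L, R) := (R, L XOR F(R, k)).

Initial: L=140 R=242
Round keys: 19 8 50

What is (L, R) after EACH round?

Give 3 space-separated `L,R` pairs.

Answer: 242,113 113,125 125,0

Derivation:
Round 1 (k=19): L=242 R=113
Round 2 (k=8): L=113 R=125
Round 3 (k=50): L=125 R=0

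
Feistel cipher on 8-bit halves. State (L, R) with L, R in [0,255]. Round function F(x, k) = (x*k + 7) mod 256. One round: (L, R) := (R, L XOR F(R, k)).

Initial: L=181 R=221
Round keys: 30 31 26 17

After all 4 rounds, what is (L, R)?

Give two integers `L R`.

Round 1 (k=30): L=221 R=88
Round 2 (k=31): L=88 R=114
Round 3 (k=26): L=114 R=195
Round 4 (k=17): L=195 R=136

Answer: 195 136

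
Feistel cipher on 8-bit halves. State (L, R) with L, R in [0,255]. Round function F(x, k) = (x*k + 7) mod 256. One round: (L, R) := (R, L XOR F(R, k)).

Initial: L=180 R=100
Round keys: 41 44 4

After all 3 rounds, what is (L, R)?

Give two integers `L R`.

Answer: 191 188

Derivation:
Round 1 (k=41): L=100 R=191
Round 2 (k=44): L=191 R=191
Round 3 (k=4): L=191 R=188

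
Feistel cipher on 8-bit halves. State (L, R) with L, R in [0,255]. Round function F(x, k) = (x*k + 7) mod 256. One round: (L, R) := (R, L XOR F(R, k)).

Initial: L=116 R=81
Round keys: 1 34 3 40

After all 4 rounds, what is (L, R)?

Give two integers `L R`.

Round 1 (k=1): L=81 R=44
Round 2 (k=34): L=44 R=142
Round 3 (k=3): L=142 R=157
Round 4 (k=40): L=157 R=1

Answer: 157 1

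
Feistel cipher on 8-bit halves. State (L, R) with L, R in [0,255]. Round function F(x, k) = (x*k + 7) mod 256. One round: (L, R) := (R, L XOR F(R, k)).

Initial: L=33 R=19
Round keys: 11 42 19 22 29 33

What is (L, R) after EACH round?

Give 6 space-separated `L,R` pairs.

Round 1 (k=11): L=19 R=249
Round 2 (k=42): L=249 R=242
Round 3 (k=19): L=242 R=4
Round 4 (k=22): L=4 R=173
Round 5 (k=29): L=173 R=164
Round 6 (k=33): L=164 R=134

Answer: 19,249 249,242 242,4 4,173 173,164 164,134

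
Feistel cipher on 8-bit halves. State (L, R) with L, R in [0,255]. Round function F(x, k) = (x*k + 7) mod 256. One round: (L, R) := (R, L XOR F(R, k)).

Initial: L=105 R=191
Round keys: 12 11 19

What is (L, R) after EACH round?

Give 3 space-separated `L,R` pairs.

Round 1 (k=12): L=191 R=146
Round 2 (k=11): L=146 R=242
Round 3 (k=19): L=242 R=111

Answer: 191,146 146,242 242,111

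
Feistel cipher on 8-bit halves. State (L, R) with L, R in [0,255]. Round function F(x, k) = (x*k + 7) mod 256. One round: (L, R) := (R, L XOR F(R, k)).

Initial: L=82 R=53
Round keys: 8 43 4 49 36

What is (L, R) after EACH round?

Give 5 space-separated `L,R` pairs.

Round 1 (k=8): L=53 R=253
Round 2 (k=43): L=253 R=179
Round 3 (k=4): L=179 R=46
Round 4 (k=49): L=46 R=102
Round 5 (k=36): L=102 R=113

Answer: 53,253 253,179 179,46 46,102 102,113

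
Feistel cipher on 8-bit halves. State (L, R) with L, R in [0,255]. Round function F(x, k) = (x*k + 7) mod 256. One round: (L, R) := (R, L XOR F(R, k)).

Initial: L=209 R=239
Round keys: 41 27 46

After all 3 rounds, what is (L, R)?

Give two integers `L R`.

Round 1 (k=41): L=239 R=159
Round 2 (k=27): L=159 R=35
Round 3 (k=46): L=35 R=206

Answer: 35 206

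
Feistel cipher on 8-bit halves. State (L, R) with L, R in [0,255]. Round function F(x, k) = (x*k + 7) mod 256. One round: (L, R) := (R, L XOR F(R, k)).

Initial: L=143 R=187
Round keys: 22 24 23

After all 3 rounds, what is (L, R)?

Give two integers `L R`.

Round 1 (k=22): L=187 R=150
Round 2 (k=24): L=150 R=172
Round 3 (k=23): L=172 R=237

Answer: 172 237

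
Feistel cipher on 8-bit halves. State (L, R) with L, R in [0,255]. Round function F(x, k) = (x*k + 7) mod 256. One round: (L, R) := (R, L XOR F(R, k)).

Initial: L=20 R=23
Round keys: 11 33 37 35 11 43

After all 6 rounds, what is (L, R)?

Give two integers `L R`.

Answer: 252 119

Derivation:
Round 1 (k=11): L=23 R=16
Round 2 (k=33): L=16 R=0
Round 3 (k=37): L=0 R=23
Round 4 (k=35): L=23 R=44
Round 5 (k=11): L=44 R=252
Round 6 (k=43): L=252 R=119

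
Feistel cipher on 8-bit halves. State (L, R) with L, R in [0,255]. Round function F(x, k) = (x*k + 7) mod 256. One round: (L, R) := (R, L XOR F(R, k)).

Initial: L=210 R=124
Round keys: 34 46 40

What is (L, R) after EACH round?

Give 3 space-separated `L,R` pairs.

Answer: 124,173 173,97 97,130

Derivation:
Round 1 (k=34): L=124 R=173
Round 2 (k=46): L=173 R=97
Round 3 (k=40): L=97 R=130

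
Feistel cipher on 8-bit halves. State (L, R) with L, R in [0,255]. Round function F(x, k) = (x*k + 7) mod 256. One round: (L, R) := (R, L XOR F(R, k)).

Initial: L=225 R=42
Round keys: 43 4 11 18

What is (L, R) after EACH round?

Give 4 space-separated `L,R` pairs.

Round 1 (k=43): L=42 R=244
Round 2 (k=4): L=244 R=253
Round 3 (k=11): L=253 R=18
Round 4 (k=18): L=18 R=182

Answer: 42,244 244,253 253,18 18,182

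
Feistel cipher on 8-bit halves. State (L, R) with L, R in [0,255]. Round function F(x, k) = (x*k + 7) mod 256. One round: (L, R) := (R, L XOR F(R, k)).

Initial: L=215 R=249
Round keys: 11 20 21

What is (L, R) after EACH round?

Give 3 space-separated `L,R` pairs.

Round 1 (k=11): L=249 R=109
Round 2 (k=20): L=109 R=114
Round 3 (k=21): L=114 R=12

Answer: 249,109 109,114 114,12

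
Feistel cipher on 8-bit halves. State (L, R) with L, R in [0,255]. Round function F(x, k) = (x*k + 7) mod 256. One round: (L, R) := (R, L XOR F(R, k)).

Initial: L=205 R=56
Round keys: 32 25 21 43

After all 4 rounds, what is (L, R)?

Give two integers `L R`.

Round 1 (k=32): L=56 R=202
Round 2 (k=25): L=202 R=249
Round 3 (k=21): L=249 R=190
Round 4 (k=43): L=190 R=8

Answer: 190 8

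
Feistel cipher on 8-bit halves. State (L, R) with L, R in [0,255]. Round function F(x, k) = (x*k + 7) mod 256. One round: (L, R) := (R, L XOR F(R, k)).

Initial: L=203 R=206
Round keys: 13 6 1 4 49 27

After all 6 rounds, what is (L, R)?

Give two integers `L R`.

Round 1 (k=13): L=206 R=182
Round 2 (k=6): L=182 R=133
Round 3 (k=1): L=133 R=58
Round 4 (k=4): L=58 R=106
Round 5 (k=49): L=106 R=107
Round 6 (k=27): L=107 R=58

Answer: 107 58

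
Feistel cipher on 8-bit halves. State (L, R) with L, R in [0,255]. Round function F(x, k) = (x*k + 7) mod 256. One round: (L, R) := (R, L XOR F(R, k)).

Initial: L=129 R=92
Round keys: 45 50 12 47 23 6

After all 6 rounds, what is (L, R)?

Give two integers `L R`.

Answer: 111 56

Derivation:
Round 1 (k=45): L=92 R=178
Round 2 (k=50): L=178 R=151
Round 3 (k=12): L=151 R=169
Round 4 (k=47): L=169 R=153
Round 5 (k=23): L=153 R=111
Round 6 (k=6): L=111 R=56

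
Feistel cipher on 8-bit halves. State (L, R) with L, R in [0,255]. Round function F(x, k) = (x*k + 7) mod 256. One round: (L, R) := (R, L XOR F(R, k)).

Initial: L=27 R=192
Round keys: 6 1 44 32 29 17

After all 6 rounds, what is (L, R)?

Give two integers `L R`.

Answer: 108 183

Derivation:
Round 1 (k=6): L=192 R=156
Round 2 (k=1): L=156 R=99
Round 3 (k=44): L=99 R=151
Round 4 (k=32): L=151 R=132
Round 5 (k=29): L=132 R=108
Round 6 (k=17): L=108 R=183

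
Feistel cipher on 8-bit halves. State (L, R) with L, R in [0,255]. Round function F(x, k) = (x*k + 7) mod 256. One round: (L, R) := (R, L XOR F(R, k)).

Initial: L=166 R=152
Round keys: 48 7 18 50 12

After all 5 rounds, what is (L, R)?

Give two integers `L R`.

Answer: 61 145

Derivation:
Round 1 (k=48): L=152 R=33
Round 2 (k=7): L=33 R=118
Round 3 (k=18): L=118 R=114
Round 4 (k=50): L=114 R=61
Round 5 (k=12): L=61 R=145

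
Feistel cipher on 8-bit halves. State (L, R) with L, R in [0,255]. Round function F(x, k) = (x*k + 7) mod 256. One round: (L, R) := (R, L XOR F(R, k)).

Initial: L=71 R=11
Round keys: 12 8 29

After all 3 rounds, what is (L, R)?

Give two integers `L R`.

Round 1 (k=12): L=11 R=204
Round 2 (k=8): L=204 R=108
Round 3 (k=29): L=108 R=143

Answer: 108 143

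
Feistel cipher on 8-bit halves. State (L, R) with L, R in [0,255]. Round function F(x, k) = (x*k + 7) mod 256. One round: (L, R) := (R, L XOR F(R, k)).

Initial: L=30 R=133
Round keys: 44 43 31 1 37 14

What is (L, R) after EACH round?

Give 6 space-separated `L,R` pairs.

Answer: 133,253 253,3 3,153 153,163 163,15 15,122

Derivation:
Round 1 (k=44): L=133 R=253
Round 2 (k=43): L=253 R=3
Round 3 (k=31): L=3 R=153
Round 4 (k=1): L=153 R=163
Round 5 (k=37): L=163 R=15
Round 6 (k=14): L=15 R=122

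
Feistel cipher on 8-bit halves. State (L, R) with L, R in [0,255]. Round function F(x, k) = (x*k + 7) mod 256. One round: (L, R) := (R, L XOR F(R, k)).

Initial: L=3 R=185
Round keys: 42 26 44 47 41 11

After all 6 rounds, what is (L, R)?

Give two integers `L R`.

Round 1 (k=42): L=185 R=98
Round 2 (k=26): L=98 R=66
Round 3 (k=44): L=66 R=61
Round 4 (k=47): L=61 R=120
Round 5 (k=41): L=120 R=2
Round 6 (k=11): L=2 R=101

Answer: 2 101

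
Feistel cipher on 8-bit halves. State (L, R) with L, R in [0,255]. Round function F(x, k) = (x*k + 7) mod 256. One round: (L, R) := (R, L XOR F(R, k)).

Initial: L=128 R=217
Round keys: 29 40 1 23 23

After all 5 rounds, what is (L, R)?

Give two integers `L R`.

Answer: 56 214

Derivation:
Round 1 (k=29): L=217 R=28
Round 2 (k=40): L=28 R=190
Round 3 (k=1): L=190 R=217
Round 4 (k=23): L=217 R=56
Round 5 (k=23): L=56 R=214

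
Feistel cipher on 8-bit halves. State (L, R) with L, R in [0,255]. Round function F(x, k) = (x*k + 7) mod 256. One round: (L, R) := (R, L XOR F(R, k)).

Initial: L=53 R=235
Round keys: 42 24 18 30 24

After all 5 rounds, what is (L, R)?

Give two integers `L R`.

Answer: 133 64

Derivation:
Round 1 (k=42): L=235 R=160
Round 2 (k=24): L=160 R=236
Round 3 (k=18): L=236 R=63
Round 4 (k=30): L=63 R=133
Round 5 (k=24): L=133 R=64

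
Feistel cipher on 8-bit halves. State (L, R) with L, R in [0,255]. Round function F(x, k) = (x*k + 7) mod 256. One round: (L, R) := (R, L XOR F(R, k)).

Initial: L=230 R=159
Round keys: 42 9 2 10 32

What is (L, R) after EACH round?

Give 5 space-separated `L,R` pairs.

Round 1 (k=42): L=159 R=251
Round 2 (k=9): L=251 R=69
Round 3 (k=2): L=69 R=106
Round 4 (k=10): L=106 R=110
Round 5 (k=32): L=110 R=173

Answer: 159,251 251,69 69,106 106,110 110,173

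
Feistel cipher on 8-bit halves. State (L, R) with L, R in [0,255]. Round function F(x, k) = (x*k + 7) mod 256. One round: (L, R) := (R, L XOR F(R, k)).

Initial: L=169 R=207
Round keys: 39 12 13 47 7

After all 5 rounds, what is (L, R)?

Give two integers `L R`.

Answer: 1 100

Derivation:
Round 1 (k=39): L=207 R=57
Round 2 (k=12): L=57 R=124
Round 3 (k=13): L=124 R=106
Round 4 (k=47): L=106 R=1
Round 5 (k=7): L=1 R=100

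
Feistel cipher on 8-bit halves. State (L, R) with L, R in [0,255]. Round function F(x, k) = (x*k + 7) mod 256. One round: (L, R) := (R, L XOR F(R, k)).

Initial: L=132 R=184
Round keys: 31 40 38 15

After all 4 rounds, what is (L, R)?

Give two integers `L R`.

Round 1 (k=31): L=184 R=203
Round 2 (k=40): L=203 R=7
Round 3 (k=38): L=7 R=218
Round 4 (k=15): L=218 R=202

Answer: 218 202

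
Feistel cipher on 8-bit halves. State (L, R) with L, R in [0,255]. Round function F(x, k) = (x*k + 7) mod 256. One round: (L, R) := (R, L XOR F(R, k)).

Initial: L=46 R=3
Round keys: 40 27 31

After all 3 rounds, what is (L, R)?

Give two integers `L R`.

Answer: 145 199

Derivation:
Round 1 (k=40): L=3 R=81
Round 2 (k=27): L=81 R=145
Round 3 (k=31): L=145 R=199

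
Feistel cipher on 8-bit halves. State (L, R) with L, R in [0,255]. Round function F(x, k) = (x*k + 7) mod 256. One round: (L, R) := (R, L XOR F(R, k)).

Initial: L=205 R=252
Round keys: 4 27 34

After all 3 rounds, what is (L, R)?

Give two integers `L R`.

Answer: 217 227

Derivation:
Round 1 (k=4): L=252 R=58
Round 2 (k=27): L=58 R=217
Round 3 (k=34): L=217 R=227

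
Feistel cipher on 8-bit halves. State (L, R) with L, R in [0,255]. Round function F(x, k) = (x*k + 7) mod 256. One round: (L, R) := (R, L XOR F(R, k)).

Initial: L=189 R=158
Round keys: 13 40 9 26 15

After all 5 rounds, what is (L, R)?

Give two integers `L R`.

Round 1 (k=13): L=158 R=176
Round 2 (k=40): L=176 R=25
Round 3 (k=9): L=25 R=88
Round 4 (k=26): L=88 R=238
Round 5 (k=15): L=238 R=161

Answer: 238 161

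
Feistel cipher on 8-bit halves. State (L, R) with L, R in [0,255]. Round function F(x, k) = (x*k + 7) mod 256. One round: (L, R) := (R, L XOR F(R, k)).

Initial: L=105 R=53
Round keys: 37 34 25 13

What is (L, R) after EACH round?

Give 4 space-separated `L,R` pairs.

Answer: 53,217 217,236 236,202 202,165

Derivation:
Round 1 (k=37): L=53 R=217
Round 2 (k=34): L=217 R=236
Round 3 (k=25): L=236 R=202
Round 4 (k=13): L=202 R=165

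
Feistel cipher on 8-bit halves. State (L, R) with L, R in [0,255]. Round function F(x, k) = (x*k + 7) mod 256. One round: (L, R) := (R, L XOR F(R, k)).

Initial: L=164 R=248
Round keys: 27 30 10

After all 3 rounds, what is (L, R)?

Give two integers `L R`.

Answer: 169 42

Derivation:
Round 1 (k=27): L=248 R=139
Round 2 (k=30): L=139 R=169
Round 3 (k=10): L=169 R=42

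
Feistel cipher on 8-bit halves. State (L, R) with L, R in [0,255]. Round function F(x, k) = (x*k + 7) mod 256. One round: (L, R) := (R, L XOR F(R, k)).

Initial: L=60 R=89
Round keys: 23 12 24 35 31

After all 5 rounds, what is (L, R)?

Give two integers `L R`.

Answer: 72 18

Derivation:
Round 1 (k=23): L=89 R=58
Round 2 (k=12): L=58 R=230
Round 3 (k=24): L=230 R=173
Round 4 (k=35): L=173 R=72
Round 5 (k=31): L=72 R=18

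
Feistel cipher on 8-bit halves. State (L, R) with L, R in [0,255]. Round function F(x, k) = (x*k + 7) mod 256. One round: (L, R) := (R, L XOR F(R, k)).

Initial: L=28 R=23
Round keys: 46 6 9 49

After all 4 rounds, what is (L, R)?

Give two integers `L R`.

Round 1 (k=46): L=23 R=53
Round 2 (k=6): L=53 R=82
Round 3 (k=9): L=82 R=220
Round 4 (k=49): L=220 R=113

Answer: 220 113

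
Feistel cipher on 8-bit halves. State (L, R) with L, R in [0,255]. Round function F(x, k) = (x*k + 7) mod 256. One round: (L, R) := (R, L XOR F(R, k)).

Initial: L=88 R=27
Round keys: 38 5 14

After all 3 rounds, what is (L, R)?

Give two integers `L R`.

Answer: 135 56

Derivation:
Round 1 (k=38): L=27 R=81
Round 2 (k=5): L=81 R=135
Round 3 (k=14): L=135 R=56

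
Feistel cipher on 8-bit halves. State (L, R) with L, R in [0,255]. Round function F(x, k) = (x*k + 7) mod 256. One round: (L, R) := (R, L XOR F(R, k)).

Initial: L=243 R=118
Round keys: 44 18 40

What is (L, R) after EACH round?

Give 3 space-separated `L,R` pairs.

Round 1 (k=44): L=118 R=188
Round 2 (k=18): L=188 R=73
Round 3 (k=40): L=73 R=211

Answer: 118,188 188,73 73,211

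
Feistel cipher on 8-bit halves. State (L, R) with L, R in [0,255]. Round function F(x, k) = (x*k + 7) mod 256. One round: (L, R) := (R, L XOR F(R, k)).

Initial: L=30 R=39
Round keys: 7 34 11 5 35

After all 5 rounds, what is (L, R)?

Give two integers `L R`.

Answer: 84 6

Derivation:
Round 1 (k=7): L=39 R=6
Round 2 (k=34): L=6 R=244
Round 3 (k=11): L=244 R=133
Round 4 (k=5): L=133 R=84
Round 5 (k=35): L=84 R=6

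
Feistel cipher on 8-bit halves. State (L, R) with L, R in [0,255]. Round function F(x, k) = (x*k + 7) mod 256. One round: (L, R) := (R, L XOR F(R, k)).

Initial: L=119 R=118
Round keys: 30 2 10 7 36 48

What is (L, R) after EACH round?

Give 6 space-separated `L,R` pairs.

Round 1 (k=30): L=118 R=172
Round 2 (k=2): L=172 R=41
Round 3 (k=10): L=41 R=13
Round 4 (k=7): L=13 R=75
Round 5 (k=36): L=75 R=158
Round 6 (k=48): L=158 R=236

Answer: 118,172 172,41 41,13 13,75 75,158 158,236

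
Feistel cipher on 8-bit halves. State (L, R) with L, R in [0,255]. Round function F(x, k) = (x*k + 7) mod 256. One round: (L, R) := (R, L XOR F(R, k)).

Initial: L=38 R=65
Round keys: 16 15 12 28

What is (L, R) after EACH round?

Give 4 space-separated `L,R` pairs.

Round 1 (k=16): L=65 R=49
Round 2 (k=15): L=49 R=167
Round 3 (k=12): L=167 R=234
Round 4 (k=28): L=234 R=56

Answer: 65,49 49,167 167,234 234,56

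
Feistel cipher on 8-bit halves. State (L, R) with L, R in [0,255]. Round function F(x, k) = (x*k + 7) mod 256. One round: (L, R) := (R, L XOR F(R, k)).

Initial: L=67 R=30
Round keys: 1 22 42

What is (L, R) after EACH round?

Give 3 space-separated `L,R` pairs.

Round 1 (k=1): L=30 R=102
Round 2 (k=22): L=102 R=213
Round 3 (k=42): L=213 R=159

Answer: 30,102 102,213 213,159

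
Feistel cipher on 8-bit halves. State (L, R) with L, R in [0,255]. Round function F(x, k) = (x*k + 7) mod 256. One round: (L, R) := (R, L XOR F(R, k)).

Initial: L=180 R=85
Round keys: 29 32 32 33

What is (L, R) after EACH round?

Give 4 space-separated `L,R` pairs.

Round 1 (k=29): L=85 R=28
Round 2 (k=32): L=28 R=210
Round 3 (k=32): L=210 R=91
Round 4 (k=33): L=91 R=16

Answer: 85,28 28,210 210,91 91,16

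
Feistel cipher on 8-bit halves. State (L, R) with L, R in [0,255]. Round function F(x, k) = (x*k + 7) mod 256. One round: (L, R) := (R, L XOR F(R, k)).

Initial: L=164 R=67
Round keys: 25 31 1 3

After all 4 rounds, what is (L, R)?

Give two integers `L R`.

Answer: 239 6

Derivation:
Round 1 (k=25): L=67 R=54
Round 2 (k=31): L=54 R=210
Round 3 (k=1): L=210 R=239
Round 4 (k=3): L=239 R=6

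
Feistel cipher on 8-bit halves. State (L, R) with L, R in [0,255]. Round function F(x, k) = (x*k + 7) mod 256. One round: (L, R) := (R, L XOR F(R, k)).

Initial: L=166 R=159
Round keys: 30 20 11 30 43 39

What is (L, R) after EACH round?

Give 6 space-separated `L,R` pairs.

Answer: 159,15 15,172 172,100 100,19 19,92 92,24

Derivation:
Round 1 (k=30): L=159 R=15
Round 2 (k=20): L=15 R=172
Round 3 (k=11): L=172 R=100
Round 4 (k=30): L=100 R=19
Round 5 (k=43): L=19 R=92
Round 6 (k=39): L=92 R=24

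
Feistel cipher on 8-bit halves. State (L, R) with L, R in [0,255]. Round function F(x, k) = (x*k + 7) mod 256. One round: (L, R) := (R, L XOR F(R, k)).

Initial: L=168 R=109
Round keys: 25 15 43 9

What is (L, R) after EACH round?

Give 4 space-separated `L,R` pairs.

Round 1 (k=25): L=109 R=4
Round 2 (k=15): L=4 R=46
Round 3 (k=43): L=46 R=197
Round 4 (k=9): L=197 R=218

Answer: 109,4 4,46 46,197 197,218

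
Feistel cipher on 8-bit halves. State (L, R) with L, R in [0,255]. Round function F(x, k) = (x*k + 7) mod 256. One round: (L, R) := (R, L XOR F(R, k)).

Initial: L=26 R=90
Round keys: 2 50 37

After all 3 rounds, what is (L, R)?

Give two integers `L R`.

Round 1 (k=2): L=90 R=161
Round 2 (k=50): L=161 R=35
Round 3 (k=37): L=35 R=183

Answer: 35 183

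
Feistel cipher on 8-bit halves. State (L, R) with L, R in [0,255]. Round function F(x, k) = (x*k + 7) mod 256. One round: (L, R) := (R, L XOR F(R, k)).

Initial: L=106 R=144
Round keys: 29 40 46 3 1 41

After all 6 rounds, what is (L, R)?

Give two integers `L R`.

Answer: 87 26

Derivation:
Round 1 (k=29): L=144 R=61
Round 2 (k=40): L=61 R=31
Round 3 (k=46): L=31 R=164
Round 4 (k=3): L=164 R=236
Round 5 (k=1): L=236 R=87
Round 6 (k=41): L=87 R=26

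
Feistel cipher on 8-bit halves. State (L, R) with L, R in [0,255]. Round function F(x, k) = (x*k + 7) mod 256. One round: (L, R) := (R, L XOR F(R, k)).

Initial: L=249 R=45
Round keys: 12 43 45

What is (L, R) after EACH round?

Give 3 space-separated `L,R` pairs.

Round 1 (k=12): L=45 R=218
Round 2 (k=43): L=218 R=136
Round 3 (k=45): L=136 R=53

Answer: 45,218 218,136 136,53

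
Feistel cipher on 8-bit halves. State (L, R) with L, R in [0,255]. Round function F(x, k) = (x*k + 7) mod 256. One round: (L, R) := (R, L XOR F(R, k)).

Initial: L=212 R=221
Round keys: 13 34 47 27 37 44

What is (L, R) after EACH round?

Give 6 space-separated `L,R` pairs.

Round 1 (k=13): L=221 R=148
Round 2 (k=34): L=148 R=114
Round 3 (k=47): L=114 R=97
Round 4 (k=27): L=97 R=48
Round 5 (k=37): L=48 R=150
Round 6 (k=44): L=150 R=255

Answer: 221,148 148,114 114,97 97,48 48,150 150,255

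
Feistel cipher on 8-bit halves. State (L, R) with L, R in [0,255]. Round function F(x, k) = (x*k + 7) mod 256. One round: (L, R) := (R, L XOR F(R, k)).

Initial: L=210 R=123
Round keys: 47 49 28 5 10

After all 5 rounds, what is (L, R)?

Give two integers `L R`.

Round 1 (k=47): L=123 R=78
Round 2 (k=49): L=78 R=142
Round 3 (k=28): L=142 R=193
Round 4 (k=5): L=193 R=66
Round 5 (k=10): L=66 R=90

Answer: 66 90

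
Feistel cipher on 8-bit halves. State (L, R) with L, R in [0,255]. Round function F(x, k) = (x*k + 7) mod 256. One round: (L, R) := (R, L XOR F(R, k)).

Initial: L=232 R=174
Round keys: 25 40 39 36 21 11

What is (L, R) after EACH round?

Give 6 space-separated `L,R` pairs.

Answer: 174,237 237,161 161,99 99,82 82,162 162,175

Derivation:
Round 1 (k=25): L=174 R=237
Round 2 (k=40): L=237 R=161
Round 3 (k=39): L=161 R=99
Round 4 (k=36): L=99 R=82
Round 5 (k=21): L=82 R=162
Round 6 (k=11): L=162 R=175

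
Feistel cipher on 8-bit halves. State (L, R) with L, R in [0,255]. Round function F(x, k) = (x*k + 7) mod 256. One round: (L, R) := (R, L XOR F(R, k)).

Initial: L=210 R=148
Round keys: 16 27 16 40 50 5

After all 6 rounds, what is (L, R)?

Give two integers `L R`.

Round 1 (k=16): L=148 R=149
Round 2 (k=27): L=149 R=42
Round 3 (k=16): L=42 R=50
Round 4 (k=40): L=50 R=253
Round 5 (k=50): L=253 R=67
Round 6 (k=5): L=67 R=171

Answer: 67 171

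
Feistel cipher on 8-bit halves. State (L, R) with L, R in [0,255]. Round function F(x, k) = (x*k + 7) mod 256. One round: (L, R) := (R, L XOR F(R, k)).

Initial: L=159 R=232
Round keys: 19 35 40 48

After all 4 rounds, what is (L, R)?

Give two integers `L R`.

Answer: 255 216

Derivation:
Round 1 (k=19): L=232 R=160
Round 2 (k=35): L=160 R=15
Round 3 (k=40): L=15 R=255
Round 4 (k=48): L=255 R=216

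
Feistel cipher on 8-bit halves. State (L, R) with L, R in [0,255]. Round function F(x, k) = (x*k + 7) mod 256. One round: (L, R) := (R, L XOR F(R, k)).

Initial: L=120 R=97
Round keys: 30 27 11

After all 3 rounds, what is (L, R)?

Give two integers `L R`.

Round 1 (k=30): L=97 R=29
Round 2 (k=27): L=29 R=119
Round 3 (k=11): L=119 R=57

Answer: 119 57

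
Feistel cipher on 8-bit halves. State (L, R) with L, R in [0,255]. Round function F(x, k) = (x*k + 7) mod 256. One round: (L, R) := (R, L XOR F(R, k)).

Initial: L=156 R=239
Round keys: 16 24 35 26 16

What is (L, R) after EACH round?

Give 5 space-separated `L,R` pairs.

Round 1 (k=16): L=239 R=107
Round 2 (k=24): L=107 R=224
Round 3 (k=35): L=224 R=204
Round 4 (k=26): L=204 R=95
Round 5 (k=16): L=95 R=59

Answer: 239,107 107,224 224,204 204,95 95,59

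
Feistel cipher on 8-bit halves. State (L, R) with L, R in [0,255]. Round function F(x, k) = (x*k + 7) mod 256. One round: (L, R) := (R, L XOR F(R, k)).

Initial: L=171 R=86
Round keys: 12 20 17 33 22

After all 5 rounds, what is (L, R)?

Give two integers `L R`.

Answer: 66 143

Derivation:
Round 1 (k=12): L=86 R=164
Round 2 (k=20): L=164 R=129
Round 3 (k=17): L=129 R=60
Round 4 (k=33): L=60 R=66
Round 5 (k=22): L=66 R=143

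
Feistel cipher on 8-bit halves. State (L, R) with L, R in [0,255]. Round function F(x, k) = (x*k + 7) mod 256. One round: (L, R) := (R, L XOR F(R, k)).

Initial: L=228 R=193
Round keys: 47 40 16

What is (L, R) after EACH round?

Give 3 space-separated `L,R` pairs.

Round 1 (k=47): L=193 R=146
Round 2 (k=40): L=146 R=22
Round 3 (k=16): L=22 R=245

Answer: 193,146 146,22 22,245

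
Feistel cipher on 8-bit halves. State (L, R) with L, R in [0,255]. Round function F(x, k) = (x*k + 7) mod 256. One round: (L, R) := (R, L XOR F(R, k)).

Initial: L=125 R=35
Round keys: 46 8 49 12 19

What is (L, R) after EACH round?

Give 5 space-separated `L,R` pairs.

Answer: 35,44 44,68 68,39 39,159 159,243

Derivation:
Round 1 (k=46): L=35 R=44
Round 2 (k=8): L=44 R=68
Round 3 (k=49): L=68 R=39
Round 4 (k=12): L=39 R=159
Round 5 (k=19): L=159 R=243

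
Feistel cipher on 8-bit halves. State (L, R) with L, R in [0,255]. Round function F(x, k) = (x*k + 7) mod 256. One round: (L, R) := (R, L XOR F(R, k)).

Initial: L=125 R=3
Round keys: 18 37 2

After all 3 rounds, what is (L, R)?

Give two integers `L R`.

Round 1 (k=18): L=3 R=64
Round 2 (k=37): L=64 R=68
Round 3 (k=2): L=68 R=207

Answer: 68 207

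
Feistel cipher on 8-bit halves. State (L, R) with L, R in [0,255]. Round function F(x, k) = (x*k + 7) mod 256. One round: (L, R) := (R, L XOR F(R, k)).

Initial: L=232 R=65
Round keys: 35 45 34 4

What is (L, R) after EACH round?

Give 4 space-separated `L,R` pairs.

Round 1 (k=35): L=65 R=2
Round 2 (k=45): L=2 R=32
Round 3 (k=34): L=32 R=69
Round 4 (k=4): L=69 R=59

Answer: 65,2 2,32 32,69 69,59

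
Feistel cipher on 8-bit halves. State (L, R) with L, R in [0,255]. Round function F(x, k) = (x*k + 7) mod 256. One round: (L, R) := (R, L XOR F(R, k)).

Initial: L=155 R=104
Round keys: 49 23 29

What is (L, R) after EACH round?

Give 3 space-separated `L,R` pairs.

Answer: 104,116 116,27 27,98

Derivation:
Round 1 (k=49): L=104 R=116
Round 2 (k=23): L=116 R=27
Round 3 (k=29): L=27 R=98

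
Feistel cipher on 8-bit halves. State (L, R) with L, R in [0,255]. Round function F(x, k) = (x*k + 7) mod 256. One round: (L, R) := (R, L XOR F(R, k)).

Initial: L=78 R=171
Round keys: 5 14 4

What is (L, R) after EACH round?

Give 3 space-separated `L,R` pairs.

Answer: 171,16 16,76 76,39

Derivation:
Round 1 (k=5): L=171 R=16
Round 2 (k=14): L=16 R=76
Round 3 (k=4): L=76 R=39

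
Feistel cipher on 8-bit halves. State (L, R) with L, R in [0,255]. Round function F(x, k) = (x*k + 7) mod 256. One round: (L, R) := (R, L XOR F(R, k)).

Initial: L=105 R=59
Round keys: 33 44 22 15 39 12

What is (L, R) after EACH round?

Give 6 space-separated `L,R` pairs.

Round 1 (k=33): L=59 R=203
Round 2 (k=44): L=203 R=208
Round 3 (k=22): L=208 R=44
Round 4 (k=15): L=44 R=75
Round 5 (k=39): L=75 R=88
Round 6 (k=12): L=88 R=108

Answer: 59,203 203,208 208,44 44,75 75,88 88,108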